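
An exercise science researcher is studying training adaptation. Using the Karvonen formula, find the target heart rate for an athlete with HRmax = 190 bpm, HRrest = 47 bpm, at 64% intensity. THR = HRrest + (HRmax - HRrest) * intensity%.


HRR = 190 - 47 = 143
THR = 47 + 143 * 0.64
= 47 + 91.52
= 138.52 bpm

138.52 bpm


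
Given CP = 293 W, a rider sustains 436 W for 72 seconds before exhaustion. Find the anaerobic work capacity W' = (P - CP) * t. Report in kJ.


Excess power = 436 - 293 = 143 W
Work above CP = 143 * 72 = 10296 J
W' = 10.296 kJ

10.296 kJ


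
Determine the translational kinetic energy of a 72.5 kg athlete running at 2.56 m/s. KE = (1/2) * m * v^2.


KE = 0.5 * m * v^2
= 0.5 * 72.5 * 2.56^2
= 0.5 * 72.5 * 6.5536
= 237.57 J

237.57 J


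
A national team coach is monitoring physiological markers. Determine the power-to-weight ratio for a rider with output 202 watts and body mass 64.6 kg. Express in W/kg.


P/W = 202 / 64.6 = 3.127 W/kg

3.127 W/kg


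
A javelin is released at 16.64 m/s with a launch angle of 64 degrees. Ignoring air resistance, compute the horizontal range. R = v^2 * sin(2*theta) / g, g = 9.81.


Launch speed squared = 276.8896
sin(2 * 64 deg) = 0.788011
Range = 276.8896 * 0.788011 / 9.81
= 22.242 m

22.242 m


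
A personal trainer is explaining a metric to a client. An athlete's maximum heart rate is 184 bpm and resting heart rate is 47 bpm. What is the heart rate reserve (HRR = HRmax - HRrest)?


HRR = HRmax - HRrest
= 184 - 47
= 137 bpm

137 bpm


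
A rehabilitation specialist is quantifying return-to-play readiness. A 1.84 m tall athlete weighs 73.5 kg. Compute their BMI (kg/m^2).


height^2 = 3.3856 m^2
BMI = 73.5 / 3.3856 = 21.71 kg/m^2

21.71 kg/m^2


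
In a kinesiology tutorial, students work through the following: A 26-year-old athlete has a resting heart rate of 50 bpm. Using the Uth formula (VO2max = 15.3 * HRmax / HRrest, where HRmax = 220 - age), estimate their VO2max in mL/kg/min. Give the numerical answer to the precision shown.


HRmax = 220 - 26 = 194 bpm
Ratio = HRmax / HRrest = 194 / 50 = 3.88
VO2max = 15.3 * 3.88 = 59.36 mL/kg/min

59.36 mL/kg/min


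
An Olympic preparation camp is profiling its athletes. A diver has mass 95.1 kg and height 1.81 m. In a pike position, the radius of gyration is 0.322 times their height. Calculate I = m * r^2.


r = 0.322 * 1.81 = 0.58282 m
I = m * r^2 = 95.1 * 0.339679 = 32.303 kg*m^2

32.303 kg*m^2


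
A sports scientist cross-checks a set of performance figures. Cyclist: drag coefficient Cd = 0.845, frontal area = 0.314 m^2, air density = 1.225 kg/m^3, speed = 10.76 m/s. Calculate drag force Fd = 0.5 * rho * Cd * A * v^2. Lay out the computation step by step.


v^2 = 10.76^2 = 115.7776
Fd = 0.5 * 1.225 * 0.845 * 0.314 * 115.7776
= 18.816 N

18.816 N


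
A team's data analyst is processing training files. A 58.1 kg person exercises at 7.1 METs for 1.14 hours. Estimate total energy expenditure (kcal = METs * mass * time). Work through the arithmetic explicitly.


Energy = METs * mass(kg) * time(h)
= 7.1 * 58.1 * 1.14
= 470.26 kcal

470.26 kcal


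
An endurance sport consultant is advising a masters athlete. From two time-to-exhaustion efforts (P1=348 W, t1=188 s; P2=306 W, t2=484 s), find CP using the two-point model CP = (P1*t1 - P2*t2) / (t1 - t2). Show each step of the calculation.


Work in trial 1 = 65424 J
Work in trial 2 = 148104 J
Delta work = -82680 J
Delta time = -296 s
CP = -82680 / -296 = 279.32 W

279.32 W


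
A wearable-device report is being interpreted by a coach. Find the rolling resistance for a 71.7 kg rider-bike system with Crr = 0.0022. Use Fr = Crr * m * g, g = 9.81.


m * g = 71.7 * 9.81 = 703.377 N
Fr = 0.0022 * 703.377 = 1.547 N

1.547 N


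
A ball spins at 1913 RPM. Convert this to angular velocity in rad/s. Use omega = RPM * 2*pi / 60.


omega = 1913 * 2 * pi / 60
= 1913 * 6.28318531 / 60
= 12019.733 / 60
= 200.329 rad/s

200.329 rad/s


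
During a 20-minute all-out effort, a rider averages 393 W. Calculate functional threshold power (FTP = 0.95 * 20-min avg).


FTP = 0.95 * 393
= 373.35 W

373.35 W


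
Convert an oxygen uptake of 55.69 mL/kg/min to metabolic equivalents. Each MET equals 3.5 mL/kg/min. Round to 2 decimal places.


One MET = 3.5 mL/kg/min
Number of METs = 55.69 / 3.5
= 15.91 METs

15.91 METs


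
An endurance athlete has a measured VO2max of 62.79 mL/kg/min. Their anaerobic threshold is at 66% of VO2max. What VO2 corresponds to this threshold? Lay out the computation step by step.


Anaerobic threshold VO2 = VO2max * 66%
= 62.79 * 0.66
= 41.44 mL/kg/min

41.44 mL/kg/min


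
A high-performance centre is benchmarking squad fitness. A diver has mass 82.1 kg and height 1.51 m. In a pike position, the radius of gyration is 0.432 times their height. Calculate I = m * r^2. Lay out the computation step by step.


r = 0.432 * 1.51 = 0.65232 m
I = m * r^2 = 82.1 * 0.425521 = 34.935 kg*m^2

34.935 kg*m^2


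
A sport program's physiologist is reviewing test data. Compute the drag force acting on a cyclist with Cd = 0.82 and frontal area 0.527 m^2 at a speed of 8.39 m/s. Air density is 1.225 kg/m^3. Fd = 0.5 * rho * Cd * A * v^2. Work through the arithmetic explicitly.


Step 1: v^2 = 70.3921
Step 2: Fd = 0.5 * 1.225 * 0.82 * 0.527 * 70.3921
= 18.632 N

18.632 N


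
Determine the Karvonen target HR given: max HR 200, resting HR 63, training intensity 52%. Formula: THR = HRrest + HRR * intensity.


HRR = HRmax - HRrest = 200 - 63 = 137
THR = 63 + 137 * 0.52
= 134.24 bpm

134.24 bpm


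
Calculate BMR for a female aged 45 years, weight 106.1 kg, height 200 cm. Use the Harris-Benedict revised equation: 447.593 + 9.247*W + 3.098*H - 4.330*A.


Substituting values:
W term = 9.247 * 106.1 = 981.1067
H term = 3.098 * 200 = 619.6
A term = 4.330 * 45 = 194.85
BMR = 1853.45 kcal/day

1853.45 kcal/day


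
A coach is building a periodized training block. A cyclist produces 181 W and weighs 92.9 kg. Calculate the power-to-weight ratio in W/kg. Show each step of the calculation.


P/W = power / mass
= 181 / 92.9
= 1.948 W/kg

1.948 W/kg


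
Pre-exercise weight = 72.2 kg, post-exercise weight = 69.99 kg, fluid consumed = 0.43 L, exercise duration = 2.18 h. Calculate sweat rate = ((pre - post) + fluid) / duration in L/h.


Weight loss = 72.2 - 69.99 = 2.21 kg (approx L)
Total sweat = 2.21 + 0.43 = 2.64 L
Sweat rate = 2.64 / 2.18 = 1.211 L/h

1.211 L/h


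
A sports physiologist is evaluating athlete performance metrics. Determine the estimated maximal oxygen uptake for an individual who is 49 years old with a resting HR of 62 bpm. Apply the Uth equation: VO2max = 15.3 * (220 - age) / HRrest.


HRmax = 220 - 49 = 171
VO2max = 15.3 * (171 / 62)
= 15.3 * 2.7581
= 42.2 mL/kg/min

42.2 mL/kg/min


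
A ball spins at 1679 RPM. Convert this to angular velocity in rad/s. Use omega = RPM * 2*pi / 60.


omega = 1679 * 2 * pi / 60
= 1679 * 6.28318531 / 60
= 10549.468 / 60
= 175.824 rad/s

175.824 rad/s


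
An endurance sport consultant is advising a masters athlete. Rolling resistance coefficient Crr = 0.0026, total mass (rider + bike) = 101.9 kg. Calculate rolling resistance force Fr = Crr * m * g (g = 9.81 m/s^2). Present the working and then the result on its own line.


Fr = Crr * m * g
= 0.0026 * 101.9 * 9.81
= 2.599 N

2.599 N


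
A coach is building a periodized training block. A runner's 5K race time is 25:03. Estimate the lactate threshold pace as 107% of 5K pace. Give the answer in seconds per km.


Total race time = 25*60 + 3 = 1503 seconds
5K pace = 1503 / 5 = 300.6 sec/km
LT pace = 300.6 * 1.07 = 321.64 sec/km

321.64 s/km


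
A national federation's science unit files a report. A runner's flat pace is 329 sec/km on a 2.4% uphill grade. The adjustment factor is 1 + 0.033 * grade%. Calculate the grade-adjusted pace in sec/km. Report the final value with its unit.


Factor = 1 + 0.033 * 2.4 = 1.0792
Adjusted pace = 329 * 1.0792
= 355.06 sec/km

355.06 s/km


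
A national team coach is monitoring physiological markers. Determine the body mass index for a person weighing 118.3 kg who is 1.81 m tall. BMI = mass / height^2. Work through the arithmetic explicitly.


BMI = mass / height^2
= 118.3 / 1.81^2
= 118.3 / 3.2761
= 36.11 kg/m^2

36.11 kg/m^2


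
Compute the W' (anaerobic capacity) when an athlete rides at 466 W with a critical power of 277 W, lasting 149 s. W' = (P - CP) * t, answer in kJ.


Above-CP power = 189 W
Duration = 149 s
W' = 189 * 149 = 28161 J
Convert: 28161 / 1000 = 28.161 kJ

28.161 kJ


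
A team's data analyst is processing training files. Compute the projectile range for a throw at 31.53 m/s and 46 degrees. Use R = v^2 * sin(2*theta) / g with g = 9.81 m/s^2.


Two times the angle = 92 degrees
sin(92) = 0.999391
R = 994.1409 * 0.999391 / 9.81 = 101.278 m

101.278 m


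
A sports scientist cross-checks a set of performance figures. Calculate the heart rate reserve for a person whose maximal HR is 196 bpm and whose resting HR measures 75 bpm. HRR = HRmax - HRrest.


HRmax = 196 bpm
HRrest = 75 bpm
HRR = 196 - 75 = 121 bpm

121 bpm


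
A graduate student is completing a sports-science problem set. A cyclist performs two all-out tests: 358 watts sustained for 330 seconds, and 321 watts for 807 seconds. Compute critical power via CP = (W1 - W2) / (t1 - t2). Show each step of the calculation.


W1 = P1 * t1 = 358 * 330 = 118140 J
W2 = P2 * t2 = 321 * 807 = 259047 J
CP = (118140 - 259047) / (330 - 807)
= 295.4 W

295.4 W


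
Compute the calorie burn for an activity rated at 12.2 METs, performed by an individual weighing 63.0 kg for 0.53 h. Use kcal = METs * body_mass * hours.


Product of METs and mass = 12.2 * 63.0 = 768.6
Total kcal = 768.6 * 0.53 = 407.36 kcal

407.36 kcal


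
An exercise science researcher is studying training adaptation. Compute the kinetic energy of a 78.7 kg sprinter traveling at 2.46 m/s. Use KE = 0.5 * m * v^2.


Velocity squared = 6.0516
KE = 0.5 * 78.7 * 6.0516 = 238.13 J

238.13 J


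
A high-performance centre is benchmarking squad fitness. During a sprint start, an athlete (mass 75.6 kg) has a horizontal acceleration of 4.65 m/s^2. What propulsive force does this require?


Propulsive force = mass * acceleration
= 75.6 kg * 4.65 m/s^2
= 351.54 N

351.54 N


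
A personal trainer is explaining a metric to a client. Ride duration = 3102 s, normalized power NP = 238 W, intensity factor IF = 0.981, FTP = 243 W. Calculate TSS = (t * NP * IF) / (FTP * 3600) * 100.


Numerator = 3102 * 238 * 0.981 = 724248.756
Denominator = 243 * 3600 = 874800
TSS = 724248.756 / 874800 * 100
= 82.79

82.79 TSS


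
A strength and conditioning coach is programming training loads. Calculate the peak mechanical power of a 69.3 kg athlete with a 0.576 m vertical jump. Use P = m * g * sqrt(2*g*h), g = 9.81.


First, sqrt(2gh) = sqrt(2 * 9.81 * 0.576)
= sqrt(11.30112) = 3.361714 m/s
Power = 69.3 * 9.81 * 3.361714 = 2285.4 W

2285.4 W


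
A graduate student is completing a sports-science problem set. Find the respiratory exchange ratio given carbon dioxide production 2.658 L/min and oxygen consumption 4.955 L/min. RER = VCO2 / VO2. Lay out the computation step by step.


VCO2 = 2.658 L/min
VO2 = 4.955 L/min
RER = 2.658 / 4.955 = 0.5364

0.5364


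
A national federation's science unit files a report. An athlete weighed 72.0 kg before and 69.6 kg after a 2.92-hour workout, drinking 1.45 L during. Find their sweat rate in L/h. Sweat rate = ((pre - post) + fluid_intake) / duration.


Body mass change = 2.4 kg
Total sweat loss = 2.4 + 1.45 = 3.85 L
Rate = 3.85 / 2.92 = 1.318 L/h

1.318 L/h


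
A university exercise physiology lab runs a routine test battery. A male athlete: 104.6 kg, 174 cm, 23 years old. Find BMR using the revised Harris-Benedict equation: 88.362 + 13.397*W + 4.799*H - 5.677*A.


Intercept = 88.362
Weight contribution = 13.397 * 104.6 = 1401.3262
Height contribution = 4.799 * 174 = 835.026
Age contribution = 5.677 * 23 = 130.571
BMR = 88.362 + 1401.3262 + 835.026 - 130.571
= 2194.14 kcal/day

2194.14 kcal/day


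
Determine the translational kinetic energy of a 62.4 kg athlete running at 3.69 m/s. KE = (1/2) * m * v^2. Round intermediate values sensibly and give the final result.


KE = 0.5 * m * v^2
= 0.5 * 62.4 * 3.69^2
= 0.5 * 62.4 * 13.6161
= 424.82 J

424.82 J


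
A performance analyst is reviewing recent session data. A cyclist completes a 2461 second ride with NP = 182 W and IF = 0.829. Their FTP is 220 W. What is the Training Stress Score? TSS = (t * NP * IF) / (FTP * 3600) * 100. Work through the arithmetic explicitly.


t * NP * IF = 2461 * 182 * 0.829 = 371310.758
FTP * 3600 = 792000
TSS = (371310.758 / 792000) * 100 = 46.88

46.88 TSS


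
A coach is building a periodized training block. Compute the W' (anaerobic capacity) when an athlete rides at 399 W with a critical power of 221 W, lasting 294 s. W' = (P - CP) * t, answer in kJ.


Above-CP power = 178 W
Duration = 294 s
W' = 178 * 294 = 52332 J
Convert: 52332 / 1000 = 52.332 kJ

52.332 kJ


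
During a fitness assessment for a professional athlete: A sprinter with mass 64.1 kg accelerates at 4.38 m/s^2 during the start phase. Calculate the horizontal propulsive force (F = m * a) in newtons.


F = m * a
= 64.1 * 4.38
= 280.76 N

280.76 N


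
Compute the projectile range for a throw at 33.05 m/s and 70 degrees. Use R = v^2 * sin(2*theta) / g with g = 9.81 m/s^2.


Two times the angle = 140 degrees
sin(140) = 0.642788
R = 1092.3025 * 0.642788 / 9.81 = 71.572 m

71.572 m


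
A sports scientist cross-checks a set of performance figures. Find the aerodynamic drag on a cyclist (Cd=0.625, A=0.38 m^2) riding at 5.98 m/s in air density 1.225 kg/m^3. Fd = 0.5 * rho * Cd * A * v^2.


Fd = 0.5 * 1.225 * 0.625 * 0.38 * 5.98^2
= 0.5 * 1.225 * 0.625 * 0.38 * 35.7604
= 5.202 N

5.202 N


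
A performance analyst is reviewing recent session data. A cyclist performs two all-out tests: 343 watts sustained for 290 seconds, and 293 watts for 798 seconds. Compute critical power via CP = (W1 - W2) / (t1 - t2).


W1 = P1 * t1 = 343 * 290 = 99470 J
W2 = P2 * t2 = 293 * 798 = 233814 J
CP = (99470 - 233814) / (290 - 798)
= 264.46 W

264.46 W


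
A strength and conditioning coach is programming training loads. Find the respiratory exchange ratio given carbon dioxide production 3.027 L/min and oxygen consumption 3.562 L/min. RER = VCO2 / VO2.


VCO2 = 3.027 L/min
VO2 = 3.562 L/min
RER = 3.027 / 3.562 = 0.8498

0.8498


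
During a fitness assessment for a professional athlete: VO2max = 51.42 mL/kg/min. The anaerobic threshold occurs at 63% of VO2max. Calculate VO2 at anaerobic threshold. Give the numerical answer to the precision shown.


AT fraction = 63 / 100 = 0.63
AT VO2 = 51.42 * 0.63
= 32.39 mL/kg/min

32.39 mL/kg/min


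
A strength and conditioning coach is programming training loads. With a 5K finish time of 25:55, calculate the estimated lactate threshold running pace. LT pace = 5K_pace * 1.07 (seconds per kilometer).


Race duration = 1555 s for 5 km
Average pace = 1555 / 5 = 311.0 s/km
LT pace = 311.0 * 1.07
= 332.77 s/km

332.77 s/km


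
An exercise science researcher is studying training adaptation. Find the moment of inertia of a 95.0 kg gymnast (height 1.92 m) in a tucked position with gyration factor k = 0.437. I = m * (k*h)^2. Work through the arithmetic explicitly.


Radius of gyration = 0.437 * 1.92 = 0.83904 m
I = 95.0 * 0.83904^2
= 95.0 * 0.703988
= 66.879 kg*m^2

66.879 kg*m^2


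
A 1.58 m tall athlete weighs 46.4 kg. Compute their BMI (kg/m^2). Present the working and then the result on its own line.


height^2 = 2.4964 m^2
BMI = 46.4 / 2.4964 = 18.59 kg/m^2

18.59 kg/m^2


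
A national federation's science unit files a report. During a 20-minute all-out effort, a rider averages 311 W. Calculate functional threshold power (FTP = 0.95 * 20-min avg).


FTP = 0.95 * 311
= 295.45 W

295.45 W


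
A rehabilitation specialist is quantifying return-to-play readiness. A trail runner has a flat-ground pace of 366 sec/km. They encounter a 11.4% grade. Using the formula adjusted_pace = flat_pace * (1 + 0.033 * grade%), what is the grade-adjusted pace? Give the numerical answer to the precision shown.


Grade factor = 1 + 0.033 * 11.4 = 1.3762
Adjusted = 366 * 1.3762 = 503.69 sec/km

503.69 s/km


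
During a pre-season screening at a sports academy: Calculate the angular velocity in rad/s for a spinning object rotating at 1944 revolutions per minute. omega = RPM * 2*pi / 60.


omega = RPM * 2*pi / 60
= 1944 * 6.28318531 / 60
= 203.575 rad/s

203.575 rad/s


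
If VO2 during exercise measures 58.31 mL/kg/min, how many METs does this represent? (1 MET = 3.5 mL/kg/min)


METs = VO2 / 3.5 = 58.31 / 3.5 = 16.66

16.66 METs


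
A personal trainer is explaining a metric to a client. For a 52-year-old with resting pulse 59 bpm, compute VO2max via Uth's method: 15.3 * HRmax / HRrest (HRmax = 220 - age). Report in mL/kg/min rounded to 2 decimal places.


Step 1: HRmax = 220 - 52 = 168 bpm
Step 2: Ratio = 168 / 59 = 2.8475
Step 3: VO2max = 15.3 * 2.8475 = 43.57 mL/kg/min

43.57 mL/kg/min


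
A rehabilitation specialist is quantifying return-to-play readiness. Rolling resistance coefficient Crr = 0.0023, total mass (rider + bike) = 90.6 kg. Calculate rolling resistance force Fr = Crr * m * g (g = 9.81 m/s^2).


Fr = Crr * m * g
= 0.0023 * 90.6 * 9.81
= 2.044 N

2.044 N


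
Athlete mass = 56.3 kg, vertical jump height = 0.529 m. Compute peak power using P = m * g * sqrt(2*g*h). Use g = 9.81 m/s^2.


sqrt(2 * 9.81 * 0.529) = sqrt(10.37898) = 3.221642 m/s
P = 56.3 * 9.81 * 3.221642
= 1779.32 W

1779.32 W


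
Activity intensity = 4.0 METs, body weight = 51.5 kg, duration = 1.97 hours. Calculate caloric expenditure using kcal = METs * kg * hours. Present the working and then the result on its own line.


kcal = 4.0 * 51.5 * 1.97
= 206.0 * 1.97
= 405.82 kcal

405.82 kcal


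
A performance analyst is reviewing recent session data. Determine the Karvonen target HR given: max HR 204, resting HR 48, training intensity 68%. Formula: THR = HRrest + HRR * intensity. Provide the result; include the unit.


HRR = HRmax - HRrest = 204 - 48 = 156
THR = 48 + 156 * 0.68
= 154.08 bpm

154.08 bpm


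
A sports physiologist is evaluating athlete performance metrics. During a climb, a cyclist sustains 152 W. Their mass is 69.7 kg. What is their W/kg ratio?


Power-to-weight = 152 W / 69.7 kg
= 2.181 W/kg

2.181 W/kg


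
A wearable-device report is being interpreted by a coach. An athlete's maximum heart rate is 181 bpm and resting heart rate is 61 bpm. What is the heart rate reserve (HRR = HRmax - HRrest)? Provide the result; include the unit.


HRR = HRmax - HRrest
= 181 - 61
= 120 bpm

120 bpm


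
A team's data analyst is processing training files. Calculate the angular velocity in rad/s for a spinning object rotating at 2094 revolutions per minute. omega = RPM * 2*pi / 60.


omega = RPM * 2*pi / 60
= 2094 * 6.28318531 / 60
= 219.283 rad/s

219.283 rad/s


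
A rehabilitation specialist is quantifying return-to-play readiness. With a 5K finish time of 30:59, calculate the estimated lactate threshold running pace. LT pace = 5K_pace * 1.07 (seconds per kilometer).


Race duration = 1859 s for 5 km
Average pace = 1859 / 5 = 371.8 s/km
LT pace = 371.8 * 1.07
= 397.83 s/km

397.83 s/km


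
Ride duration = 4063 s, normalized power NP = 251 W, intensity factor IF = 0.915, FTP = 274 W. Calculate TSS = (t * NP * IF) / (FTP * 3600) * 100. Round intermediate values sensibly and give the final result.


Numerator = 4063 * 251 * 0.915 = 933128.895
Denominator = 274 * 3600 = 986400
TSS = 933128.895 / 986400 * 100
= 94.6

94.6 TSS


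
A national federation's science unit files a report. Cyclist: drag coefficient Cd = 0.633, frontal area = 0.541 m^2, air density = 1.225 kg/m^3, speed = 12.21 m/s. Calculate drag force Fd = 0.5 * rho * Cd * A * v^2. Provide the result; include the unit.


v^2 = 12.21^2 = 149.0841
Fd = 0.5 * 1.225 * 0.633 * 0.541 * 149.0841
= 31.271 N

31.271 N


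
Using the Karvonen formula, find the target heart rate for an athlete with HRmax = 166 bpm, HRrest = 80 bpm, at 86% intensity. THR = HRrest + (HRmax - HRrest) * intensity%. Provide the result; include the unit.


HRR = 166 - 80 = 86
THR = 80 + 86 * 0.86
= 80 + 73.96
= 153.96 bpm

153.96 bpm


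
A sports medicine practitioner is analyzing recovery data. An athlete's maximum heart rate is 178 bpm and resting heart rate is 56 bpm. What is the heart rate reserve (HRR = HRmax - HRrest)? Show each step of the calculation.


HRR = HRmax - HRrest
= 178 - 56
= 122 bpm

122 bpm


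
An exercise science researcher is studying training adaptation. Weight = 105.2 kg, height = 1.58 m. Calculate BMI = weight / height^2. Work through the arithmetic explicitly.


height^2 = 1.58^2 = 2.4964
BMI = 105.2 / 2.4964 = 42.14 kg/m^2

42.14 kg/m^2


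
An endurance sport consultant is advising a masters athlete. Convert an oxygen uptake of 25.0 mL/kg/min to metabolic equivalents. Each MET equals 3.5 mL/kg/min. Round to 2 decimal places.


One MET = 3.5 mL/kg/min
Number of METs = 25.0 / 3.5
= 7.14 METs

7.14 METs


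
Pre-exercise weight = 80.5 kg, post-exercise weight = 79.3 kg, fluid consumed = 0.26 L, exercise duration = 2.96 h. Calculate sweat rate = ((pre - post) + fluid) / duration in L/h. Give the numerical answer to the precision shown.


Weight loss = 80.5 - 79.3 = 1.2 kg (approx L)
Total sweat = 1.2 + 0.26 = 1.46 L
Sweat rate = 1.46 / 2.96 = 0.493 L/h

0.493 L/h


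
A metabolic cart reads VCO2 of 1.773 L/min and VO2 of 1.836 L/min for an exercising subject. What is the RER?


RER = VCO2 / VO2 = 1.773 / 1.836 = 0.9657

0.9657


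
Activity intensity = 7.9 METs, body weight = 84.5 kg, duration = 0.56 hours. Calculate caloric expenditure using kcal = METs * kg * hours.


kcal = 7.9 * 84.5 * 0.56
= 667.55 * 0.56
= 373.83 kcal

373.83 kcal


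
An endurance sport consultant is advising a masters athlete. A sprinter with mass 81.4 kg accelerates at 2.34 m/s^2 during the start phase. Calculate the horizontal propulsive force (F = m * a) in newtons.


F = m * a
= 81.4 * 2.34
= 190.48 N

190.48 N


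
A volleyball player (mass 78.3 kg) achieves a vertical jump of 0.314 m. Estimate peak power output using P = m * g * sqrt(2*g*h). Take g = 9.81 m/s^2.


2 * g * h = 2 * 9.81 * 0.314 = 6.16068
sqrt(6.16068) = 2.482072 m/s
P = 78.3 * 9.81 * 2.482072 = 1906.54 W

1906.54 W


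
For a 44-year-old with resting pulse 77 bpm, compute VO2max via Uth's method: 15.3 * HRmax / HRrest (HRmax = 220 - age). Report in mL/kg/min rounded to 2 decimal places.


Step 1: HRmax = 220 - 44 = 176 bpm
Step 2: Ratio = 176 / 77 = 2.2857
Step 3: VO2max = 15.3 * 2.2857 = 34.97 mL/kg/min

34.97 mL/kg/min


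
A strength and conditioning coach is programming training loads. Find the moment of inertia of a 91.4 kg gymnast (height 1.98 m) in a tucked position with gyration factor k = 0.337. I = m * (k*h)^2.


Radius of gyration = 0.337 * 1.98 = 0.66726 m
I = 91.4 * 0.66726^2
= 91.4 * 0.445236
= 40.695 kg*m^2

40.695 kg*m^2


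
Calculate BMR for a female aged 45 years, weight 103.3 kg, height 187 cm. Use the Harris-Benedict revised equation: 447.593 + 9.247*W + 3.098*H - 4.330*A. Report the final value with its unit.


Substituting values:
W term = 9.247 * 103.3 = 955.2151
H term = 3.098 * 187 = 579.326
A term = 4.330 * 45 = 194.85
BMR = 1787.28 kcal/day

1787.28 kcal/day


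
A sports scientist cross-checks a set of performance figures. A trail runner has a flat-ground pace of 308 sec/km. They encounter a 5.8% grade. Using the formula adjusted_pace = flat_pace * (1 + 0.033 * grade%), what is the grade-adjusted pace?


Grade factor = 1 + 0.033 * 5.8 = 1.1914
Adjusted = 308 * 1.1914 = 366.95 sec/km

366.95 s/km


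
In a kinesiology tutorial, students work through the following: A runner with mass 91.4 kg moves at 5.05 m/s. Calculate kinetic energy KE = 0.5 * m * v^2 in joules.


v^2 = 5.05^2 = 25.5025
KE = 0.5 * 91.4 * 25.5025
= 1165.46 J

1165.46 J


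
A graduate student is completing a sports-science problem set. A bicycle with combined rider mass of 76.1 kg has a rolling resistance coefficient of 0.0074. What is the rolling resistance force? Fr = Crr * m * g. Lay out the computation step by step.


Fr = 0.0074 * 76.1 * 9.81
= 0.56314 * 9.81
= 5.524 N

5.524 N


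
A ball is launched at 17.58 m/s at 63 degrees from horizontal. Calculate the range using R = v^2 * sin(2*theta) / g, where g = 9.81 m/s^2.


sin(2 * 63) = sin(126) = 0.809017
v^2 = 17.58^2 = 309.0564
R = 309.0564 * 0.809017 / 9.81
= 25.487 m

25.487 m


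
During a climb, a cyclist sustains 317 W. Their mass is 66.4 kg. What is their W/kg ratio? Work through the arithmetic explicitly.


Power-to-weight = 317 W / 66.4 kg
= 4.774 W/kg

4.774 W/kg


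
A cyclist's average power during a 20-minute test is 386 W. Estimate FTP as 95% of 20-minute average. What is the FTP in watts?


FTP = 20-min power * 0.95
= 386 * 0.95
= 366.7 W

366.7 W


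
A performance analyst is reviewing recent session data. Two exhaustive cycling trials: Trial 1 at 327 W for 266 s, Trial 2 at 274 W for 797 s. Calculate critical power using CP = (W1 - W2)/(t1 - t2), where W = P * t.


W1 = 327 * 266 = 86982 J
W2 = 274 * 797 = 218378 J
CP = (86982 - 218378) / (266 - 797)
= -131396 / -531
= 247.45 W

247.45 W


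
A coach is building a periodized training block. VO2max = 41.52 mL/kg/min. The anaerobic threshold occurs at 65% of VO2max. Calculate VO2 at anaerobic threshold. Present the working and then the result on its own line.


AT fraction = 65 / 100 = 0.65
AT VO2 = 41.52 * 0.65
= 26.99 mL/kg/min

26.99 mL/kg/min


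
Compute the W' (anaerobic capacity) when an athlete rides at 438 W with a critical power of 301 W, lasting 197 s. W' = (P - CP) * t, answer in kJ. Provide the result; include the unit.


Above-CP power = 137 W
Duration = 197 s
W' = 137 * 197 = 26989 J
Convert: 26989 / 1000 = 26.989 kJ

26.989 kJ


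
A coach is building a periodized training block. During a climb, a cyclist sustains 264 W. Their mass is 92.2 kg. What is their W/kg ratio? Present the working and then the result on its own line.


Power-to-weight = 264 W / 92.2 kg
= 2.863 W/kg

2.863 W/kg


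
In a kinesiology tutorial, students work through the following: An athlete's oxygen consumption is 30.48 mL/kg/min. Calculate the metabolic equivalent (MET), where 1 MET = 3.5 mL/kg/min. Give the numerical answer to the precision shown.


MET = VO2 / 3.5
= 30.48 / 3.5
= 8.71 METs

8.71 METs


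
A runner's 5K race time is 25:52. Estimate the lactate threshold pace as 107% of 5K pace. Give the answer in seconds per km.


Total race time = 25*60 + 52 = 1552 seconds
5K pace = 1552 / 5 = 310.4 sec/km
LT pace = 310.4 * 1.07 = 332.13 sec/km

332.13 s/km


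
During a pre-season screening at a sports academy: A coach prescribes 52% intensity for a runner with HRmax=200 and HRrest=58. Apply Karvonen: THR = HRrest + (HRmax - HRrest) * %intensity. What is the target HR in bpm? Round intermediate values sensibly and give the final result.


Heart rate reserve = 200 - 58 = 142
Intensity fraction = 52 / 100 = 0.52
THR = 58 + 142 * 0.52 = 131.84 bpm

131.84 bpm


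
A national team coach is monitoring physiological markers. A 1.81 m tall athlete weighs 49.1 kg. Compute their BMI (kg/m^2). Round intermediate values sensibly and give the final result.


height^2 = 3.2761 m^2
BMI = 49.1 / 3.2761 = 14.99 kg/m^2

14.99 kg/m^2


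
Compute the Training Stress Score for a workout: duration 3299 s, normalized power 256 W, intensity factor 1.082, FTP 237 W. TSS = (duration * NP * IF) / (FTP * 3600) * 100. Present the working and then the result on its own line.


Product = 3299 * 256 * 1.082 = 913796.608
Base = 237 * 3600 = 853200
TSS = 913796.608 / 853200 * 100 = 107.1

107.1 TSS


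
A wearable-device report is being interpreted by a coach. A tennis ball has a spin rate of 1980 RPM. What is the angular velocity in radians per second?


Convert RPM to rad/s: multiply by 2*pi and divide by 60
omega = 1980 * 2 * pi / 60
= 207.345 rad/s

207.345 rad/s


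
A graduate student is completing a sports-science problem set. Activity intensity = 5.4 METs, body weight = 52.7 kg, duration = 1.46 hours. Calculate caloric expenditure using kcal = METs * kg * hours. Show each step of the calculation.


kcal = 5.4 * 52.7 * 1.46
= 284.58 * 1.46
= 415.49 kcal

415.49 kcal


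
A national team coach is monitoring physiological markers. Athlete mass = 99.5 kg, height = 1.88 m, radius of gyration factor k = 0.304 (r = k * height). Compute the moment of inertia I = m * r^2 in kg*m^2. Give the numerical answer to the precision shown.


r = k * height = 0.304 * 1.88 = 0.57152 m
r^2 = 0.57152^2 = 0.326635
I = 99.5 * 0.326635 = 32.5 kg*m^2

32.5 kg*m^2


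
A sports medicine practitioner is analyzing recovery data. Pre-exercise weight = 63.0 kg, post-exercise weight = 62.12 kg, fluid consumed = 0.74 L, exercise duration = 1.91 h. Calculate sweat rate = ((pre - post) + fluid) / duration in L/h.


Weight loss = 63.0 - 62.12 = 0.88 kg (approx L)
Total sweat = 0.88 + 0.74 = 1.62 L
Sweat rate = 1.62 / 1.91 = 0.848 L/h

0.848 L/h


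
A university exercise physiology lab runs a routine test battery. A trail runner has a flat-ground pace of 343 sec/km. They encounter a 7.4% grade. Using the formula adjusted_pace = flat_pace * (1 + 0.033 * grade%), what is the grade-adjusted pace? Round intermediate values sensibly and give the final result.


Grade factor = 1 + 0.033 * 7.4 = 1.2442
Adjusted = 343 * 1.2442 = 426.76 sec/km

426.76 s/km


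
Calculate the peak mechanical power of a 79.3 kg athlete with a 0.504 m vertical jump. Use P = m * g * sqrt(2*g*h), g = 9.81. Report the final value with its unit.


First, sqrt(2gh) = sqrt(2 * 9.81 * 0.504)
= sqrt(9.88848) = 3.144595 m/s
Power = 79.3 * 9.81 * 3.144595 = 2446.28 W

2446.28 W


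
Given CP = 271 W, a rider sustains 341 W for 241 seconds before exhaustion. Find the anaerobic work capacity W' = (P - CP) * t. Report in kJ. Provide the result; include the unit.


Excess power = 341 - 271 = 70 W
Work above CP = 70 * 241 = 16870 J
W' = 16.87 kJ

16.87 kJ


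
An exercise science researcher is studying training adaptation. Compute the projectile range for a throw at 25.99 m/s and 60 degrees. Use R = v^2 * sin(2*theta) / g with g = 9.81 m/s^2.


Two times the angle = 120 degrees
sin(120) = 0.866025
R = 675.4801 * 0.866025 / 9.81 = 59.631 m

59.631 m


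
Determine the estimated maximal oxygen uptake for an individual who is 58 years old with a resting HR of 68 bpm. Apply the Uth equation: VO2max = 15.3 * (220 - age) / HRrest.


HRmax = 220 - 58 = 162
VO2max = 15.3 * (162 / 68)
= 15.3 * 2.3824
= 36.45 mL/kg/min

36.45 mL/kg/min


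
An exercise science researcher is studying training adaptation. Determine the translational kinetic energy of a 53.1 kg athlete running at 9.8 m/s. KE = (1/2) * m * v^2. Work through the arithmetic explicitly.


KE = 0.5 * m * v^2
= 0.5 * 53.1 * 9.8^2
= 0.5 * 53.1 * 96.04
= 2549.86 J

2549.86 J


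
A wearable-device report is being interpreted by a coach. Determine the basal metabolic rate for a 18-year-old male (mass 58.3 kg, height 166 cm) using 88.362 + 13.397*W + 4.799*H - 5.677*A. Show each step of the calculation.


BMR = 88.362 + 13.397*58.3 + 4.799*166 - 5.677*18
= 1563.86 kcal/day

1563.86 kcal/day


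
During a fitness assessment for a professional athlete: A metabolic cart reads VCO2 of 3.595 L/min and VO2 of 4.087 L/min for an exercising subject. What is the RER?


RER = VCO2 / VO2 = 3.595 / 4.087 = 0.8796

0.8796


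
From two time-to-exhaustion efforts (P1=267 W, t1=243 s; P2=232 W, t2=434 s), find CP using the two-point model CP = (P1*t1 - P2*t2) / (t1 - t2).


Work in trial 1 = 64881 J
Work in trial 2 = 100688 J
Delta work = -35807 J
Delta time = -191 s
CP = -35807 / -191 = 187.47 W

187.47 W


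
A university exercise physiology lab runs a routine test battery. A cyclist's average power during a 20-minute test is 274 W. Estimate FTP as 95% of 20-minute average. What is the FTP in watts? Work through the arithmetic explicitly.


FTP = 20-min power * 0.95
= 274 * 0.95
= 260.3 W

260.3 W


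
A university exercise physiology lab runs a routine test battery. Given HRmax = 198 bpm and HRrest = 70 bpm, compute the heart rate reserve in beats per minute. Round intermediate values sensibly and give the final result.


Heart rate reserve = maximum HR minus resting HR
HRR = 198 - 70 = 128 bpm

128 bpm


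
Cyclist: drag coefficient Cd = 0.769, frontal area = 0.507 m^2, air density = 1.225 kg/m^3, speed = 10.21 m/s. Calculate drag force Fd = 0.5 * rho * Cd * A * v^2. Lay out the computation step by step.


v^2 = 10.21^2 = 104.2441
Fd = 0.5 * 1.225 * 0.769 * 0.507 * 104.2441
= 24.894 N

24.894 N


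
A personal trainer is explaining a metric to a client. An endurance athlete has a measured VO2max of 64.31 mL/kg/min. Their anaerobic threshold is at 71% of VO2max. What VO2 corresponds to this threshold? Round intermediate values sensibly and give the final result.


Anaerobic threshold VO2 = VO2max * 71%
= 64.31 * 0.71
= 45.66 mL/kg/min

45.66 mL/kg/min


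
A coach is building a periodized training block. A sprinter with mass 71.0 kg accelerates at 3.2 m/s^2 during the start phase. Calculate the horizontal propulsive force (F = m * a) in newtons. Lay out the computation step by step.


F = m * a
= 71.0 * 3.2
= 227.2 N

227.2 N


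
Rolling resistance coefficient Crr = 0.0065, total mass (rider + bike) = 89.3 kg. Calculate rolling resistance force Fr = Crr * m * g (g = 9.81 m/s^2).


Fr = Crr * m * g
= 0.0065 * 89.3 * 9.81
= 5.694 N

5.694 N


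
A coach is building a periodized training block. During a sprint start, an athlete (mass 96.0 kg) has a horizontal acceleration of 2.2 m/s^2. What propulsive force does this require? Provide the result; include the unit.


Propulsive force = mass * acceleration
= 96.0 kg * 2.2 m/s^2
= 211.2 N

211.2 N


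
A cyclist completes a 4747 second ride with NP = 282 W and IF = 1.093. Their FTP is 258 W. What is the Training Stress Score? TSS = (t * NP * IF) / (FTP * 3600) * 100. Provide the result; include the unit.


t * NP * IF = 4747 * 282 * 1.093 = 1463148.822
FTP * 3600 = 928800
TSS = (1463148.822 / 928800) * 100 = 157.53

157.53 TSS


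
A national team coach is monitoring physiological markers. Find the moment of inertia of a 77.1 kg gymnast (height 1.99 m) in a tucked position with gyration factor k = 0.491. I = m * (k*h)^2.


Radius of gyration = 0.491 * 1.99 = 0.97709 m
I = 77.1 * 0.97709^2
= 77.1 * 0.954705
= 73.608 kg*m^2

73.608 kg*m^2


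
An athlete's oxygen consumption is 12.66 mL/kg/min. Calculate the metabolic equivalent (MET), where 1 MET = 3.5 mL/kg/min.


MET = VO2 / 3.5
= 12.66 / 3.5
= 3.62 METs

3.62 METs


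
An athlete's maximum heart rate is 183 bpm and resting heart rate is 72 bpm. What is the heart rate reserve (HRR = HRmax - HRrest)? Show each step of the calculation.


HRR = HRmax - HRrest
= 183 - 72
= 111 bpm

111 bpm


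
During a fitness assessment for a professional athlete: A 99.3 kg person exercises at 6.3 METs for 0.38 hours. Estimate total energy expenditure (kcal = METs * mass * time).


Energy = METs * mass(kg) * time(h)
= 6.3 * 99.3 * 0.38
= 237.72 kcal

237.72 kcal


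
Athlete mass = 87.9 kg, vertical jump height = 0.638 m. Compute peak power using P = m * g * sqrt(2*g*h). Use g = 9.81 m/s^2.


sqrt(2 * 9.81 * 0.638) = sqrt(12.51756) = 3.538016 m/s
P = 87.9 * 9.81 * 3.538016
= 3050.83 W

3050.83 W


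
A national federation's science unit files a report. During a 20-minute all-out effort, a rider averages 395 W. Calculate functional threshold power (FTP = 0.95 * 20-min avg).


FTP = 0.95 * 395
= 375.25 W

375.25 W


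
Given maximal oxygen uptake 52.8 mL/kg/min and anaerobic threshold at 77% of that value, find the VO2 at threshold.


Percentage as decimal = 0.77
VO2 at AT = 52.8 * 0.77 = 40.66 mL/kg/min

40.66 mL/kg/min


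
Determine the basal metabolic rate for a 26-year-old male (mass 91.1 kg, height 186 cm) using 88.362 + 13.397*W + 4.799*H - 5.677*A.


BMR = 88.362 + 13.397*91.1 + 4.799*186 - 5.677*26
= 2053.84 kcal/day

2053.84 kcal/day


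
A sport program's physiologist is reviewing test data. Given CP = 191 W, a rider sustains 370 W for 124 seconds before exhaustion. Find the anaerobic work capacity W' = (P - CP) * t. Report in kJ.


Excess power = 370 - 191 = 179 W
Work above CP = 179 * 124 = 22196 J
W' = 22.196 kJ

22.196 kJ


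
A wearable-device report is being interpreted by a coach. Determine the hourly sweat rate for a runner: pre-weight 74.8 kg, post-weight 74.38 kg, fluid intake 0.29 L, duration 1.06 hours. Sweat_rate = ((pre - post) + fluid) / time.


Mass lost = 74.8 - 74.38 = 0.42 kg
Add fluid consumed: 0.42 + 0.29 = 0.71 L total sweat
Sweat rate = 0.71 / 1.06 = 0.67 L/h

0.67 L/h


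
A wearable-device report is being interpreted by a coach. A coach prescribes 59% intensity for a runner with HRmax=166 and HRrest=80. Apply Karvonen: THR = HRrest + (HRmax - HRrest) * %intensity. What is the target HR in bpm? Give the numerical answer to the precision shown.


Heart rate reserve = 166 - 80 = 86
Intensity fraction = 59 / 100 = 0.59
THR = 80 + 86 * 0.59 = 130.74 bpm

130.74 bpm


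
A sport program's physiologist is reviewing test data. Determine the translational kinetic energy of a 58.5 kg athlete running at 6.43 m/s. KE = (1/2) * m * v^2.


KE = 0.5 * m * v^2
= 0.5 * 58.5 * 6.43^2
= 0.5 * 58.5 * 41.3449
= 1209.34 J

1209.34 J


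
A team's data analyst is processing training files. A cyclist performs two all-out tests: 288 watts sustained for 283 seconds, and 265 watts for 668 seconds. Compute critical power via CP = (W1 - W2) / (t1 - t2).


W1 = P1 * t1 = 288 * 283 = 81504 J
W2 = P2 * t2 = 265 * 668 = 177020 J
CP = (81504 - 177020) / (283 - 668)
= 248.09 W

248.09 W


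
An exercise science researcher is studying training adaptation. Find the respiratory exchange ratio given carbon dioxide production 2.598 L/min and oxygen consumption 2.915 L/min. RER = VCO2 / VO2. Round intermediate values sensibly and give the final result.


VCO2 = 2.598 L/min
VO2 = 2.915 L/min
RER = 2.598 / 2.915 = 0.8913

0.8913


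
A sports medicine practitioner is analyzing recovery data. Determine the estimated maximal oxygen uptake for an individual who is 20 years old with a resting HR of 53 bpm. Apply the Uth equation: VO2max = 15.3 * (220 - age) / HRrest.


HRmax = 220 - 20 = 200
VO2max = 15.3 * (200 / 53)
= 15.3 * 3.7736
= 57.74 mL/kg/min

57.74 mL/kg/min


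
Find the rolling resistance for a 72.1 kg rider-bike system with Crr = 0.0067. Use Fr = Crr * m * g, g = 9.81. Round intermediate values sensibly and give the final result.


m * g = 72.1 * 9.81 = 707.301 N
Fr = 0.0067 * 707.301 = 4.739 N

4.739 N


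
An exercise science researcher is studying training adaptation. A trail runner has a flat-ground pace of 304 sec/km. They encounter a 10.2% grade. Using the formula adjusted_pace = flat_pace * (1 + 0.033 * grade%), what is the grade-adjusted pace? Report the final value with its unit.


Grade factor = 1 + 0.033 * 10.2 = 1.3366
Adjusted = 304 * 1.3366 = 406.33 sec/km

406.33 s/km


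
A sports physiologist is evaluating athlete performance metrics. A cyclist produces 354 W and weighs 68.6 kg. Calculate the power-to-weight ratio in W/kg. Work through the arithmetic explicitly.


P/W = power / mass
= 354 / 68.6
= 5.16 W/kg

5.16 W/kg
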